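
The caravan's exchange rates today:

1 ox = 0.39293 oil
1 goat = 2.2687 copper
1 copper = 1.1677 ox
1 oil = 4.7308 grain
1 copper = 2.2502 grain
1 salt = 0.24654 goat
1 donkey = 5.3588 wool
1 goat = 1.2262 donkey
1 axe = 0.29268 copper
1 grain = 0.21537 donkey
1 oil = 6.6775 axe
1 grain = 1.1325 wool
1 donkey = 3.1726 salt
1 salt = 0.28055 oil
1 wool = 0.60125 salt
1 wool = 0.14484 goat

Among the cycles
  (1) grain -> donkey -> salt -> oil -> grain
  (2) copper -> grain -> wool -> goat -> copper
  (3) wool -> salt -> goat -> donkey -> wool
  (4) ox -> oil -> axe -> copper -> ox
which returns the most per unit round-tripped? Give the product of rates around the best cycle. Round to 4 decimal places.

0.9740

(1) 0.21537 × 3.1726 × 0.28055 × 4.7308 = 0.90687
(2) 2.2502 × 1.1325 × 0.14484 × 2.2687 = 0.83738
(3) 0.60125 × 0.24654 × 1.2262 × 5.3588 = 0.97403
(4) 0.39293 × 6.6775 × 0.29268 × 1.1677 = 0.89671
Highest is cycle (3) at 0.9740 (≤1, no arbitrage).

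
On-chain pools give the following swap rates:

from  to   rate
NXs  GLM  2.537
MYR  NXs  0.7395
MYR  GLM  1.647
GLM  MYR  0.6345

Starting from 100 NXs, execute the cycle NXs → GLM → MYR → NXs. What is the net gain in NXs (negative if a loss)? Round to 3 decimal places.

100 NXs × 2.537 = 253.7 GLM
253.7 GLM × 0.6345 = 160.97265 MYR
160.97265 MYR × 0.7395 = 119.039274675 NXs
Net change: 119.039274675 − 100 = 19.039274675 NXs

19.039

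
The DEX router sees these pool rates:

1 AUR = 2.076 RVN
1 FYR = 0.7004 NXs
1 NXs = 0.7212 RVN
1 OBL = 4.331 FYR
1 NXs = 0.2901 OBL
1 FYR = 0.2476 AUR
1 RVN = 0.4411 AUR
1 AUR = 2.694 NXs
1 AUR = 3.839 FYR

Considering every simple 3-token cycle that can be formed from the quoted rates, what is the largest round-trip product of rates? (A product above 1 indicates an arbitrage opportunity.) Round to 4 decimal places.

FYR→NXs→OBL→FYR: 0.7004 × 0.2901 × 4.331 = 0.88000
RVN→AUR→NXs→RVN: 0.4411 × 2.694 × 0.7212 = 0.85702
Maximum is FYR→NXs→OBL→FYR at 0.8800; no arbitrage — every cycle loses value.

0.8800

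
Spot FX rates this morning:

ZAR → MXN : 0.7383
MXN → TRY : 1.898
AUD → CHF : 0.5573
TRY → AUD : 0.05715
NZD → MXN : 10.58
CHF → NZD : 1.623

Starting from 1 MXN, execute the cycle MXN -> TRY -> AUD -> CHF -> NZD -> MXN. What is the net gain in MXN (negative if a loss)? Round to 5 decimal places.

0.03802

1 MXN × 1.898 = 1.898 TRY
1.898 TRY × 0.05715 = 0.1084707 AUD
0.1084707 AUD × 0.5573 = 0.06045072111 CHF
0.06045072111 CHF × 1.623 = 0.09811152036153 NZD
0.09811152036153 NZD × 10.58 = 1.0380198854249874 MXN
Net change: 1.0380198854249874 − 1 = 0.0380198854249874 MXN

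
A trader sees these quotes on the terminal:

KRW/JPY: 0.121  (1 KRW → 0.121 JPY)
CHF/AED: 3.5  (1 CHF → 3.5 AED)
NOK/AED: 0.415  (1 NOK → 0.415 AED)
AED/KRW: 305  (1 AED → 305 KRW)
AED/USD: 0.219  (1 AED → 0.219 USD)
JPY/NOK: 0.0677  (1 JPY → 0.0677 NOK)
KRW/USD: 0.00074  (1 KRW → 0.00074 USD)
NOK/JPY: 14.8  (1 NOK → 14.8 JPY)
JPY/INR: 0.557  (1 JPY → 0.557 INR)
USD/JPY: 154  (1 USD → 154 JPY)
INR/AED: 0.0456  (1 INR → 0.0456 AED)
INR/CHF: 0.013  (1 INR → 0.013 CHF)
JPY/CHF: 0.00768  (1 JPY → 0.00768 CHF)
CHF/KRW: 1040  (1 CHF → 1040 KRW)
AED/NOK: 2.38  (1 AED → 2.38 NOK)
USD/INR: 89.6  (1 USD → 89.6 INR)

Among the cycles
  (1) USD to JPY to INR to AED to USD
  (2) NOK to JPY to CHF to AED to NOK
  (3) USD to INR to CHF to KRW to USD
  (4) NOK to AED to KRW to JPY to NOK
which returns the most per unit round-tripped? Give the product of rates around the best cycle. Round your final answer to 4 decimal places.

(1) 154 × 0.557 × 0.0456 × 0.219 = 0.85661
(2) 14.8 × 0.00768 × 3.5 × 2.38 = 0.94682
(3) 89.6 × 0.013 × 1040 × 0.00074 = 0.89643
(4) 0.415 × 305 × 0.121 × 0.0677 = 1.03686
Highest is cycle (4) at 1.0369 (>1, arbitrage).

1.0369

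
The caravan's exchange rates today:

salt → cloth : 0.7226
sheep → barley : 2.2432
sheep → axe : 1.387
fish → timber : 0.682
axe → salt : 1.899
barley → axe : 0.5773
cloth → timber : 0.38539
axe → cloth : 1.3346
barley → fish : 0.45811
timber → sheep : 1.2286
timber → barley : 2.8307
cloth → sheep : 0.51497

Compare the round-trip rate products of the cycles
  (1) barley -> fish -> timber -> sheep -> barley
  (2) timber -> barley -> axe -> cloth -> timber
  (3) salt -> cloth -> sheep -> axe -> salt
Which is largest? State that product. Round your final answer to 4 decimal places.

0.9801

(1) 0.45811 × 0.682 × 1.2286 × 2.2432 = 0.86106
(2) 2.8307 × 0.5773 × 1.3346 × 0.38539 = 0.84052
(3) 0.7226 × 0.51497 × 1.387 × 1.899 = 0.98012
Highest is cycle (3) at 0.9801 (≤1, no arbitrage).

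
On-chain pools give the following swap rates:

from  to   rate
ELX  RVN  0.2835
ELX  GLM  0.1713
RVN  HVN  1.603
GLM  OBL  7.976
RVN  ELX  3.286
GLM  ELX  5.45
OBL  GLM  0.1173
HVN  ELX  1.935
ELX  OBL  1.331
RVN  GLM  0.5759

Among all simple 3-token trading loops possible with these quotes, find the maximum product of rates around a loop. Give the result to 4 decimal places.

ELX→RVN→GLM→ELX: 0.2835 × 0.5759 × 5.45 = 0.88981
ELX→RVN→HVN→ELX: 0.2835 × 1.603 × 1.935 = 0.87936
ELX→OBL→GLM→ELX: 1.331 × 0.1173 × 5.45 = 0.85089
Maximum is ELX→RVN→GLM→ELX at 0.8898; no arbitrage — every cycle loses value.

0.8898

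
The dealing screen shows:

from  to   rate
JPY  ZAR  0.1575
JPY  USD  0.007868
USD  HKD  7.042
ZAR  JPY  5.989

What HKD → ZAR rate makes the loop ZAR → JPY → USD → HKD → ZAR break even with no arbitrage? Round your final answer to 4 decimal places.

3.0136

Known legs of the cycle: 5.989 × 0.007868 × 7.042 = 0.331829264984
For no arbitrage the full-cycle product must be 1, so the missing rate is 1 / 0.331829264984 ≈ 3.013598.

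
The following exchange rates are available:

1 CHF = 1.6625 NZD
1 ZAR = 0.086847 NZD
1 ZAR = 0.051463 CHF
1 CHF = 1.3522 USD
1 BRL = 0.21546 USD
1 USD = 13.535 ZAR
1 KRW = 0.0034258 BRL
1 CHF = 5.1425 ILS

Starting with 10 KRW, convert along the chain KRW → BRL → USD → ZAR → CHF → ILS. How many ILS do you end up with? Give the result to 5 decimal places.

0.02644

10 KRW × 0.0034258 = 0.034258 BRL
0.034258 BRL × 0.21546 = 0.00738122868 USD
0.00738122868 USD × 13.535 = 0.0999049301838 ZAR
0.0999049301838 ZAR × 0.051463 = 0.0051414074220488994 CHF
0.0051414074220488994 CHF × 5.1425 = 0.0264396876678864651645 ILS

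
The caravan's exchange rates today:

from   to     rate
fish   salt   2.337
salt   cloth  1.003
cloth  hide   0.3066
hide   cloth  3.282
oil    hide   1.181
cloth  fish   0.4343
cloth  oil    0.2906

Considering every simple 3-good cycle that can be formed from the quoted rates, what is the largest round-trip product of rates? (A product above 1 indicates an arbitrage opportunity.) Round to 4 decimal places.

hide→cloth→oil→hide: 3.282 × 0.2906 × 1.181 = 1.12638
fish→salt→cloth→fish: 2.337 × 1.003 × 0.4343 = 1.01800
Maximum is hide→cloth→oil→hide at 1.1264; arbitrage exists.

1.1264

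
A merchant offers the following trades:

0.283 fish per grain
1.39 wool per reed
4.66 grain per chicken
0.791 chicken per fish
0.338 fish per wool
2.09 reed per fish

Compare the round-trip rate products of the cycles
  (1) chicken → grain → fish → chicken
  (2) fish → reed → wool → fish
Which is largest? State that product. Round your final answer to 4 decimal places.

1.0432

(1) 4.66 × 0.283 × 0.791 = 1.04315
(2) 2.09 × 1.39 × 0.338 = 0.98192
Highest is cycle (1) at 1.0432 (>1, arbitrage).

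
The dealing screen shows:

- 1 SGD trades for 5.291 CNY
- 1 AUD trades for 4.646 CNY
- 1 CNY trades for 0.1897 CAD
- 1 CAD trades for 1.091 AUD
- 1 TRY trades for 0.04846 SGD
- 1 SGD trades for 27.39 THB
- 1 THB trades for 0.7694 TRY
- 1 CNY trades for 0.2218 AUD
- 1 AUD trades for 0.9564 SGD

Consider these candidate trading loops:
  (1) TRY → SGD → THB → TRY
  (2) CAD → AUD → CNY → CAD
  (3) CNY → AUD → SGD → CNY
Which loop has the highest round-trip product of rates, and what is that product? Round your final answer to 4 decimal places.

1.1224

(1) 0.04846 × 27.39 × 0.7694 = 1.02124
(2) 1.091 × 4.646 × 0.1897 = 0.96155
(3) 0.2218 × 0.9564 × 5.291 = 1.12238
Highest is cycle (3) at 1.1224 (>1, arbitrage).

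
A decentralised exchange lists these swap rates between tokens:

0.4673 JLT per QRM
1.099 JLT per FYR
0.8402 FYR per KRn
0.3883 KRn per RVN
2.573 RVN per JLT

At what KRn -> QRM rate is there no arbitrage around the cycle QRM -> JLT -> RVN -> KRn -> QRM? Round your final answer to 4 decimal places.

Known legs of the cycle: 0.4673 × 2.573 × 0.3883 = 0.46687751407
For no arbitrage the full-cycle product must be 1, so the missing rate is 1 / 0.46687751407 ≈ 2.141889.

2.1419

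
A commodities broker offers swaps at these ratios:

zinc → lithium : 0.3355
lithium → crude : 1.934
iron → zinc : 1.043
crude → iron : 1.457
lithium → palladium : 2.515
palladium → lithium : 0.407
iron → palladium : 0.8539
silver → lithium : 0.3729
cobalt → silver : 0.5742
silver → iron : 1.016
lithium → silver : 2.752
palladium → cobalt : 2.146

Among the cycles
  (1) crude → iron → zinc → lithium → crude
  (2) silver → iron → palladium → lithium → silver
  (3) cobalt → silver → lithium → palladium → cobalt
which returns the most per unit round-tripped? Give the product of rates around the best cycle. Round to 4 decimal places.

(1) 1.457 × 1.043 × 0.3355 × 1.934 = 0.98604
(2) 1.016 × 0.8539 × 0.407 × 2.752 = 0.97173
(3) 0.5742 × 0.3729 × 2.515 × 2.146 = 1.15564
Highest is cycle (3) at 1.1556 (>1, arbitrage).

1.1556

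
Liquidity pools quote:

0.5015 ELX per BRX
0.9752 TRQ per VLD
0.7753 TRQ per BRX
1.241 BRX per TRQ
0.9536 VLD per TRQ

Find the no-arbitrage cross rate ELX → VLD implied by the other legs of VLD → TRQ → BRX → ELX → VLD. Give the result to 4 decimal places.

Known legs of the cycle: 0.9752 × 1.241 × 0.5015 = 0.6069269348
For no arbitrage the full-cycle product must be 1, so the missing rate is 1 / 0.6069269348 ≈ 1.647645.

1.6476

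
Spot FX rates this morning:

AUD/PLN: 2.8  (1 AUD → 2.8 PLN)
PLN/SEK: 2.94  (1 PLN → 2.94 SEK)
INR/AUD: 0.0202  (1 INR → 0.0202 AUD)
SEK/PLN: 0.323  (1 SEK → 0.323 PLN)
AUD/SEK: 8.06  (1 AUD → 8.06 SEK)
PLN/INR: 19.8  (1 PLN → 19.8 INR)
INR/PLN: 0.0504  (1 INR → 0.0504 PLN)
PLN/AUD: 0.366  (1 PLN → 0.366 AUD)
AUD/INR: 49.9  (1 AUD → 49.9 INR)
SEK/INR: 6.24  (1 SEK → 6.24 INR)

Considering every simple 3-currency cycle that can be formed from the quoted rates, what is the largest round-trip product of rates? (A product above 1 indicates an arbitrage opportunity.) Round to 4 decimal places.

1.1199

INR→AUD→PLN→INR: 0.0202 × 2.8 × 19.8 = 1.11989
INR→AUD→SEK→INR: 0.0202 × 8.06 × 6.24 = 1.01595
AUD→SEK→PLN→AUD: 8.06 × 0.323 × 0.366 = 0.95284
INR→PLN→SEK→INR: 0.0504 × 2.94 × 6.24 = 0.92462
INR→PLN→AUD→INR: 0.0504 × 0.366 × 49.9 = 0.92048
Maximum is INR→AUD→PLN→INR at 1.1199; arbitrage exists.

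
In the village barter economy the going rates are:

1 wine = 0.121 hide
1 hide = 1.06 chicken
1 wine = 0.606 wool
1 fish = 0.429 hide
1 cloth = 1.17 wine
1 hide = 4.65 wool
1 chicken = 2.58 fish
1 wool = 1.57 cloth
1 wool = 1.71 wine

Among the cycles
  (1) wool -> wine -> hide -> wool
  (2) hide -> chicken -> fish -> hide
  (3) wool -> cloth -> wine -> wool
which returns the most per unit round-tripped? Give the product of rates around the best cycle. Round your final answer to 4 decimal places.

1.1732

(1) 1.71 × 0.121 × 4.65 = 0.96213
(2) 1.06 × 2.58 × 0.429 = 1.17323
(3) 1.57 × 1.17 × 0.606 = 1.11316
Highest is cycle (2) at 1.1732 (>1, arbitrage).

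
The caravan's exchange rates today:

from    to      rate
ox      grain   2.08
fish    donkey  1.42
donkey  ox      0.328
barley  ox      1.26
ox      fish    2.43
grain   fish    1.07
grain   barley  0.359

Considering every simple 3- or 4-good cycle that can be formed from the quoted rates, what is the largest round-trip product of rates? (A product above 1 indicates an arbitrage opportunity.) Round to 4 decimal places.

1.1318

ox→fish→donkey→ox: 2.43 × 1.42 × 0.328 = 1.13180
ox→grain→fish→donkey→ox: 2.08 × 1.07 × 1.42 × 0.328 = 1.03660
ox→grain→barley→ox: 2.08 × 0.359 × 1.26 = 0.94087
Maximum is ox→fish→donkey→ox at 1.1318; arbitrage exists.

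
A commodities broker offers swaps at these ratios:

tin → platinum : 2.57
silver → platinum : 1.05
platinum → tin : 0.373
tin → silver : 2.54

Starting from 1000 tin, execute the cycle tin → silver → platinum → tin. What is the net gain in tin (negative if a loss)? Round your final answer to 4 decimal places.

1000 tin × 2.54 = 2540 silver
2540 silver × 1.05 = 2667 platinum
2667 platinum × 0.373 = 994.791 tin
Net change: 994.791 − 1000 = -5.209 tin

-5.2090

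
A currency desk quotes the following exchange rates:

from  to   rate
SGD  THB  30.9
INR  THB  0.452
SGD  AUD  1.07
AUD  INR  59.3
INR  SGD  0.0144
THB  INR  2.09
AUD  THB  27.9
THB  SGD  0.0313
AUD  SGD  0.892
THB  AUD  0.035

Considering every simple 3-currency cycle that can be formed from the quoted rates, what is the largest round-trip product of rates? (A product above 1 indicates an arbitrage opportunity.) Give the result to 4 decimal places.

0.9647

SGD→THB→AUD→SGD: 30.9 × 0.035 × 0.892 = 0.96470
THB→AUD→INR→THB: 0.035 × 59.3 × 0.452 = 0.93813
SGD→AUD→THB→SGD: 1.07 × 27.9 × 0.0313 = 0.93440
SGD→THB→INR→SGD: 30.9 × 2.09 × 0.0144 = 0.92997
SGD→AUD→INR→SGD: 1.07 × 59.3 × 0.0144 = 0.91369
Maximum is SGD→THB→AUD→SGD at 0.9647; no arbitrage — every cycle loses value.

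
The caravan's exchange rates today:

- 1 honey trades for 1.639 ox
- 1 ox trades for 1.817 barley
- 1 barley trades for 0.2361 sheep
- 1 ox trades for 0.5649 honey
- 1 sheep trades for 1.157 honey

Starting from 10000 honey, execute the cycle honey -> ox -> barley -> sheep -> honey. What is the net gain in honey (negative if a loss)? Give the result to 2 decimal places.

10000 honey × 1.639 = 16390 ox
16390 ox × 1.817 = 29780.63 barley
29780.63 barley × 0.2361 = 7031.206743 sheep
7031.206743 sheep × 1.157 = 8135.106201651 honey
Net change: 8135.106201651 − 10000 = -1864.893798349 honey

-1864.89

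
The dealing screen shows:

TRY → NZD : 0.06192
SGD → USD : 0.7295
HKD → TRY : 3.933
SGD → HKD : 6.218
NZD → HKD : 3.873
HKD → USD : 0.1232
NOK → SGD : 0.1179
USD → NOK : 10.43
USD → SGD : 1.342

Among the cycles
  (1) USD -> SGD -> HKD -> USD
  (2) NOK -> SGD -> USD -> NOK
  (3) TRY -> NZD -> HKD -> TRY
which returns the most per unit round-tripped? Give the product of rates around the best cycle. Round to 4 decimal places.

1.0280

(1) 1.342 × 6.218 × 0.1232 = 1.02805
(2) 0.1179 × 0.7295 × 10.43 = 0.89706
(3) 0.06192 × 3.873 × 3.933 = 0.94320
Highest is cycle (1) at 1.0280 (>1, arbitrage).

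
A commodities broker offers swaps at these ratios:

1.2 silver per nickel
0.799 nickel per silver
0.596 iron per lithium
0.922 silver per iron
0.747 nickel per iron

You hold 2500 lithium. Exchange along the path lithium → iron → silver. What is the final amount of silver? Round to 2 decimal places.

1373.78

2500 lithium × 0.596 = 1490 iron
1490 iron × 0.922 = 1373.78 silver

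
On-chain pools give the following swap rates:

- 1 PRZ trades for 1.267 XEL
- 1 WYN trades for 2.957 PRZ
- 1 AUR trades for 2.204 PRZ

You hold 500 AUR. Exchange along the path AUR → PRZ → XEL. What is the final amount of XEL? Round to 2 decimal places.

1396.23

500 AUR × 2.204 = 1102 PRZ
1102 PRZ × 1.267 = 1396.234 XEL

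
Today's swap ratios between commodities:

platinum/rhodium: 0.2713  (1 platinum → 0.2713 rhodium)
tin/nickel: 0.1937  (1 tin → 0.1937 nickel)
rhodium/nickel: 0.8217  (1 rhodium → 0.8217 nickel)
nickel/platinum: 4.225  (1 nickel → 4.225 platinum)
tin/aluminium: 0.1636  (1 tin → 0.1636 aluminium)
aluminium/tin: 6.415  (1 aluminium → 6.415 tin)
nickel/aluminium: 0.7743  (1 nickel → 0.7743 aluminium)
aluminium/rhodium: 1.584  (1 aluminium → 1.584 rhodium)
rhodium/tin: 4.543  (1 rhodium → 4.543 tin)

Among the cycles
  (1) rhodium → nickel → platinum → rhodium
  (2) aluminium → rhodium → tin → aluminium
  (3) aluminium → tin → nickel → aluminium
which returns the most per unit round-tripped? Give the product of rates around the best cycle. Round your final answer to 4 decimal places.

(1) 0.8217 × 4.225 × 0.2713 = 0.94187
(2) 1.584 × 4.543 × 0.1636 = 1.17728
(3) 6.415 × 0.1937 × 0.7743 = 0.96213
Highest is cycle (2) at 1.1773 (>1, arbitrage).

1.1773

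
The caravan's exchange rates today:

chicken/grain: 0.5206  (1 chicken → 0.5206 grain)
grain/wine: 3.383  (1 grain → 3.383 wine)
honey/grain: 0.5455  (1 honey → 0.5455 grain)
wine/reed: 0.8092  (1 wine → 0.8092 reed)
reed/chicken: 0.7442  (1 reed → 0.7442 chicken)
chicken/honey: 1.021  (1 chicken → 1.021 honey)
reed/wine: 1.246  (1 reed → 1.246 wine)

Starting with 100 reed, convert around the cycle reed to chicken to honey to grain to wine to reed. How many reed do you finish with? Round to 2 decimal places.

100 reed × 0.7442 = 74.42 chicken
74.42 chicken × 1.021 = 75.98282 honey
75.98282 honey × 0.5455 = 41.44862831 grain
41.44862831 grain × 3.383 = 140.22070957273 wine
140.22070957273 wine × 0.8092 = 113.466598186253116 reed

113.47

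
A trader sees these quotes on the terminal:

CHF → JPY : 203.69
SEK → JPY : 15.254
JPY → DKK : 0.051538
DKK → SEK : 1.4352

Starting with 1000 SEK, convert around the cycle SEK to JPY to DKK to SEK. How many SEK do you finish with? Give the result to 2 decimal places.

1128.30

1000 SEK × 15.254 = 15254 JPY
15254 JPY × 0.051538 = 786.160652 DKK
786.160652 DKK × 1.4352 = 1128.2977677504 SEK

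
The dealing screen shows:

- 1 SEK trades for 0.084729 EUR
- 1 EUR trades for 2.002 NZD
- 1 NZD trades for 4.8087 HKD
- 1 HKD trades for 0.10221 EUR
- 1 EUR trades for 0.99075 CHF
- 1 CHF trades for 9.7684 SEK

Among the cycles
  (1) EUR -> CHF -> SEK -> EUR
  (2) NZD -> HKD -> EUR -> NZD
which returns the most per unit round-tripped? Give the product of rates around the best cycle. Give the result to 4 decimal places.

(1) 0.99075 × 9.7684 × 0.084729 = 0.82001
(2) 4.8087 × 0.10221 × 2.002 = 0.98398
Highest is cycle (2) at 0.9840 (≤1, no arbitrage).

0.9840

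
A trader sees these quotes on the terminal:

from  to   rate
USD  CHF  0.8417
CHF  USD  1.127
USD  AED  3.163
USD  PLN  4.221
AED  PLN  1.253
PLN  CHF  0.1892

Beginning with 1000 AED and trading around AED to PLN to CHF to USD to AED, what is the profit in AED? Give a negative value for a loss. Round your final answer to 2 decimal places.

-154.92

1000 AED × 1.253 = 1253 PLN
1253 PLN × 0.1892 = 237.0676 CHF
237.0676 CHF × 1.127 = 267.1751852 USD
267.1751852 USD × 3.163 = 845.0751107876 AED
Net change: 845.0751107876 − 1000 = -154.9248892124 AED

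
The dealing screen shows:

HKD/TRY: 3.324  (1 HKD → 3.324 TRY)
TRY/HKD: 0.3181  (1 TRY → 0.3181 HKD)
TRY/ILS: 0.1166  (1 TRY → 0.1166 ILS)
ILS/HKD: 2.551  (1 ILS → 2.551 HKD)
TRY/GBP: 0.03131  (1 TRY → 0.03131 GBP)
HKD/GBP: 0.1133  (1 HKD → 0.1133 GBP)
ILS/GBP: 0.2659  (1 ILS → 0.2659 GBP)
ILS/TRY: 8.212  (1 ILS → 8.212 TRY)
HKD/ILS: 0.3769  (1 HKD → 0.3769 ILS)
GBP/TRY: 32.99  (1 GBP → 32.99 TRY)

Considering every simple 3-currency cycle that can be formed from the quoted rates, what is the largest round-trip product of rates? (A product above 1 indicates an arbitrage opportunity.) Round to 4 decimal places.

GBP→TRY→HKD→GBP: 32.99 × 0.3181 × 0.1133 = 1.18898
GBP→TRY→ILS→GBP: 32.99 × 0.1166 × 0.2659 = 1.02282
ILS→HKD→TRY→ILS: 2.551 × 3.324 × 0.1166 = 0.98871
ILS→TRY→HKD→ILS: 8.212 × 0.3181 × 0.3769 = 0.98455
Maximum is GBP→TRY→HKD→GBP at 1.1890; arbitrage exists.

1.1890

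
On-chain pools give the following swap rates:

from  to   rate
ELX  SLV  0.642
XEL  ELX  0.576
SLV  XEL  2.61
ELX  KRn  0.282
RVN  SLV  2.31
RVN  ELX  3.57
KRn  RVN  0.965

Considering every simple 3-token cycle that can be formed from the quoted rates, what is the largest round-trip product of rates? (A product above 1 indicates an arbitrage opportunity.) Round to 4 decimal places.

ELX→KRn→RVN→ELX: 0.282 × 0.965 × 3.57 = 0.97150
ELX→SLV→XEL→ELX: 0.642 × 2.61 × 0.576 = 0.96516
Maximum is ELX→KRn→RVN→ELX at 0.9715; no arbitrage — every cycle loses value.

0.9715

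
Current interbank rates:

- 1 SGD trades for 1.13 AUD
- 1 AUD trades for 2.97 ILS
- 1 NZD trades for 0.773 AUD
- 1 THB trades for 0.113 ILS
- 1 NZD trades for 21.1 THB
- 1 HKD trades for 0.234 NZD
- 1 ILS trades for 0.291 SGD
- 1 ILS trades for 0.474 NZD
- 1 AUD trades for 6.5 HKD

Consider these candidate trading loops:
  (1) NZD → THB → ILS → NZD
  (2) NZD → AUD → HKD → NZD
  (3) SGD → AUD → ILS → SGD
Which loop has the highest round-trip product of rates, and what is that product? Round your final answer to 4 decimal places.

1.1757

(1) 21.1 × 0.113 × 0.474 = 1.13016
(2) 0.773 × 6.5 × 0.234 = 1.17573
(3) 1.13 × 2.97 × 0.291 = 0.97663
Highest is cycle (2) at 1.1757 (>1, arbitrage).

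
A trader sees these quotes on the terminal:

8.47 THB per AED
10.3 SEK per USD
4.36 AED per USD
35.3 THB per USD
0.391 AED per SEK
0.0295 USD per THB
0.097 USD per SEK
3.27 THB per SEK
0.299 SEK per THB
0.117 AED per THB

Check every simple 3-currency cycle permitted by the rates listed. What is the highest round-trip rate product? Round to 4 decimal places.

1.0894

THB→USD→AED→THB: 0.0295 × 4.36 × 8.47 = 1.08941
SEK→USD→THB→SEK: 0.097 × 35.3 × 0.299 = 1.02381
SEK→THB→USD→SEK: 3.27 × 0.0295 × 10.3 = 0.99359
SEK→AED→THB→SEK: 0.391 × 8.47 × 0.299 = 0.99022
Maximum is THB→USD→AED→THB at 1.0894; arbitrage exists.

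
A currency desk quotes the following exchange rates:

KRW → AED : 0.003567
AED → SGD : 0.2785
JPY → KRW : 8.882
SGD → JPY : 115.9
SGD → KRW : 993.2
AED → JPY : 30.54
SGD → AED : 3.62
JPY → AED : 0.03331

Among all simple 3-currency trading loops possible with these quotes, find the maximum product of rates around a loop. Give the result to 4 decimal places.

AED→SGD→JPY→AED: 0.2785 × 115.9 × 0.03331 = 1.07519
AED→SGD→KRW→AED: 0.2785 × 993.2 × 0.003567 = 0.98665
AED→JPY→KRW→AED: 30.54 × 8.882 × 0.003567 = 0.96757
Maximum is AED→SGD→JPY→AED at 1.0752; arbitrage exists.

1.0752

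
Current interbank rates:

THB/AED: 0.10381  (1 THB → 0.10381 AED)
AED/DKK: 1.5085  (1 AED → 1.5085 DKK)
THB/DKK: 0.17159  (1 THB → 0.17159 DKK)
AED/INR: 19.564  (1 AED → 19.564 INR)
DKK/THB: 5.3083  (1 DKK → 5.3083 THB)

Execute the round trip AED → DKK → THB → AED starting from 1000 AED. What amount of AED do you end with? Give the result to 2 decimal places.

831.27

1000 AED × 1.5085 = 1508.5 DKK
1508.5 DKK × 5.3083 = 8007.57055 THB
8007.57055 THB × 0.10381 = 831.2658987955 AED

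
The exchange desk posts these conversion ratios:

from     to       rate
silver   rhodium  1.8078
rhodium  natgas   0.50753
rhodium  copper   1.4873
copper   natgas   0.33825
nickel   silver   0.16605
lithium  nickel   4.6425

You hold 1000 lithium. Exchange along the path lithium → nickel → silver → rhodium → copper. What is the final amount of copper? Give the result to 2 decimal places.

2072.72

1000 lithium × 4.6425 = 4642.5 nickel
4642.5 nickel × 0.16605 = 770.887125 silver
770.887125 silver × 1.8078 = 1393.609744575 rhodium
1393.609744575 rhodium × 1.4873 = 2072.7157731063975 copper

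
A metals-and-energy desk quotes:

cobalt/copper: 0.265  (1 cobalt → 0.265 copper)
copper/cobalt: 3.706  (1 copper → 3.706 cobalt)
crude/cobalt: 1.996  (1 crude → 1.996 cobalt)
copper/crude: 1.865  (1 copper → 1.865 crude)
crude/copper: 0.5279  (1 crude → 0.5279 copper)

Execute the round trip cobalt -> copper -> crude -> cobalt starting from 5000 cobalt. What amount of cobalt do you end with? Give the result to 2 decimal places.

4932.37

5000 cobalt × 0.265 = 1325 copper
1325 copper × 1.865 = 2471.125 crude
2471.125 crude × 1.996 = 4932.3655 cobalt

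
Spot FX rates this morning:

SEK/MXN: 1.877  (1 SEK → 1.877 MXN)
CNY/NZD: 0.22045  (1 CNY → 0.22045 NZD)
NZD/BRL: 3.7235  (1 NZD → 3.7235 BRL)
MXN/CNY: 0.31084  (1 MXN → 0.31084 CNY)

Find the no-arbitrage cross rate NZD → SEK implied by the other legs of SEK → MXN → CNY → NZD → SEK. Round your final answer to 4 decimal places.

Known legs of the cycle: 1.877 × 0.31084 × 0.22045 = 0.128620820606
For no arbitrage the full-cycle product must be 1, so the missing rate is 1 / 0.128620820606 ≈ 7.774791.

7.7748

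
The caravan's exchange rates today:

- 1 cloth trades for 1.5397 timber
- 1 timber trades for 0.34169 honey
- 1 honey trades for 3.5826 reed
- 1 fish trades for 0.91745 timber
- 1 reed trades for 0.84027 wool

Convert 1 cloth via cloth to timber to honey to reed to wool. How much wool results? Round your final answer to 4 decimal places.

1 cloth × 1.5397 = 1.5397 timber
1.5397 timber × 0.34169 = 0.526100093 honey
0.526100093 honey × 3.5826 = 1.8848061931818 reed
1.8848061931818 reed × 0.84027 = 1.583746099944871086 wool

1.5837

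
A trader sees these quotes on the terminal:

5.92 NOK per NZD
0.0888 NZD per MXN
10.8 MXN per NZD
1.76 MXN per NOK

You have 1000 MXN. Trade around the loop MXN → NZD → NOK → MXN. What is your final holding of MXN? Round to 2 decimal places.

925.22

1000 MXN × 0.0888 = 88.8 NZD
88.8 NZD × 5.92 = 525.696 NOK
525.696 NOK × 1.76 = 925.22496 MXN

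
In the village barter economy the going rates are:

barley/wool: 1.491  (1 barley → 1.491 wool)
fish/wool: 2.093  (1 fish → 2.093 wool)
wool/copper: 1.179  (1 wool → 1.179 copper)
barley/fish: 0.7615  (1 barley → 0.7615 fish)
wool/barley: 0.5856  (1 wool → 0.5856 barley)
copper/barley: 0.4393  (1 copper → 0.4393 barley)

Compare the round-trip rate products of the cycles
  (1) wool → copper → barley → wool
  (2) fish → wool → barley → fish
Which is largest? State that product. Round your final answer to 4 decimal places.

0.9333

(1) 1.179 × 0.4393 × 1.491 = 0.77224
(2) 2.093 × 0.5856 × 0.7615 = 0.93334
Highest is cycle (2) at 0.9333 (≤1, no arbitrage).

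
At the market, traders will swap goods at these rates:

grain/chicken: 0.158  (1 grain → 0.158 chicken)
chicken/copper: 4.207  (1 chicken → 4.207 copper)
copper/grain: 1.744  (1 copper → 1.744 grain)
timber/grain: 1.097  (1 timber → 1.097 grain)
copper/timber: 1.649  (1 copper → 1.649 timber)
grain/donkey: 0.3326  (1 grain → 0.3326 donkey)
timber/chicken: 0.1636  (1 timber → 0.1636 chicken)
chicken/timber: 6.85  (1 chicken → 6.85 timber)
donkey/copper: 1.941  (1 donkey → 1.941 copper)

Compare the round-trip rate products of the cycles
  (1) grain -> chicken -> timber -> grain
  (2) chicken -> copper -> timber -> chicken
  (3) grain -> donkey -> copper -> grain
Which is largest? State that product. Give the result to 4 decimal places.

(1) 0.158 × 6.85 × 1.097 = 1.18728
(2) 4.207 × 1.649 × 0.1636 = 1.13495
(3) 0.3326 × 1.941 × 1.744 = 1.12589
Highest is cycle (1) at 1.1873 (>1, arbitrage).

1.1873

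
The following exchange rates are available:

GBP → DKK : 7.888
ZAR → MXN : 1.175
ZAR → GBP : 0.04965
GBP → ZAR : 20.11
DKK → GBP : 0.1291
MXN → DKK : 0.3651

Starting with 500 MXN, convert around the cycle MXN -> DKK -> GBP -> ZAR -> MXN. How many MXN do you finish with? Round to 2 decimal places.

500 MXN × 0.3651 = 182.55 DKK
182.55 DKK × 0.1291 = 23.567205 GBP
23.567205 GBP × 20.11 = 473.93649255 ZAR
473.93649255 ZAR × 1.175 = 556.87537874625 MXN

556.88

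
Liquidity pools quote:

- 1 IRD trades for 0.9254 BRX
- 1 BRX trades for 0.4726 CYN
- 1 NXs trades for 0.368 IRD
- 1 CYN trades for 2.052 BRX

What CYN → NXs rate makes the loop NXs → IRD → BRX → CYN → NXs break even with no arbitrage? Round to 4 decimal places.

6.2134

Known legs of the cycle: 0.368 × 0.9254 × 0.4726 = 0.16094260672
For no arbitrage the full-cycle product must be 1, so the missing rate is 1 / 0.16094260672 ≈ 6.213395.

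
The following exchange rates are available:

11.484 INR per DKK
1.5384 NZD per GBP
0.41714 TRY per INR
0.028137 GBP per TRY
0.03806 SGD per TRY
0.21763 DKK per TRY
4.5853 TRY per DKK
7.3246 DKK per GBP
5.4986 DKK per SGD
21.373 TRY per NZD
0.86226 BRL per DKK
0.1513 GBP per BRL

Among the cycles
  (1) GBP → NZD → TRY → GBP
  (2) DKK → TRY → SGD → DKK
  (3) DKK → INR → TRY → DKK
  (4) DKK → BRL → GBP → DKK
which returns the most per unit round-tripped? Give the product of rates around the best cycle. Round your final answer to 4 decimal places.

(1) 1.5384 × 21.373 × 0.028137 = 0.92515
(2) 4.5853 × 0.03806 × 5.4986 = 0.95960
(3) 11.484 × 0.41714 × 0.21763 = 1.04254
(4) 0.86226 × 0.1513 × 7.3246 = 0.95557
Highest is cycle (3) at 1.0425 (>1, arbitrage).

1.0425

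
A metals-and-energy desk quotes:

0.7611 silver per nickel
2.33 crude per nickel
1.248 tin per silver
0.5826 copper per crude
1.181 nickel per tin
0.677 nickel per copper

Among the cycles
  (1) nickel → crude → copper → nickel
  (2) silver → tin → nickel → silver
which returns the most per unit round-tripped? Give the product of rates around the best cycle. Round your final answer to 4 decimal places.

(1) 2.33 × 0.5826 × 0.677 = 0.91900
(2) 1.248 × 1.181 × 0.7611 = 1.12178
Highest is cycle (2) at 1.1218 (>1, arbitrage).

1.1218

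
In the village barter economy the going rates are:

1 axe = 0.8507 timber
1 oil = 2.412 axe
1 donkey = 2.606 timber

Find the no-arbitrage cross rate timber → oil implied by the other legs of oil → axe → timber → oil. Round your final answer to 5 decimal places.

0.48736

Known legs of the cycle: 2.412 × 0.8507 = 2.0518884
For no arbitrage the full-cycle product must be 1, so the missing rate is 1 / 2.0518884 ≈ 0.4873559.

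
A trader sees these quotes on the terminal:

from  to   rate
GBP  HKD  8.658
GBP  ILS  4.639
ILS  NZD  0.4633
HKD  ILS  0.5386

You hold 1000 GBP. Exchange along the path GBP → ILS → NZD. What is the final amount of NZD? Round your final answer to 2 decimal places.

1000 GBP × 4.639 = 4639 ILS
4639 ILS × 0.4633 = 2149.2487 NZD

2149.25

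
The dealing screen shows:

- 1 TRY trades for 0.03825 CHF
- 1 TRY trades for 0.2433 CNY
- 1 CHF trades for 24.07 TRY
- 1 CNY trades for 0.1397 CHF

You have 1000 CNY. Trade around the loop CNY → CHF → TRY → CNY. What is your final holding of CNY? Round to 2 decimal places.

818.12

1000 CNY × 0.1397 = 139.7 CHF
139.7 CHF × 24.07 = 3362.579 TRY
3362.579 TRY × 0.2433 = 818.1154707 CNY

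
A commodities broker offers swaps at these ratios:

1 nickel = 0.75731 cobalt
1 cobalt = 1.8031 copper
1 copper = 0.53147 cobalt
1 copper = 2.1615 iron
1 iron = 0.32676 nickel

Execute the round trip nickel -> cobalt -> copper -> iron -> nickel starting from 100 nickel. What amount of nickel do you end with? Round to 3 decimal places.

100 nickel × 0.75731 = 75.731 cobalt
75.731 cobalt × 1.8031 = 136.5505661 copper
136.5505661 copper × 2.1615 = 295.15404862515 iron
295.15404862515 iron × 0.32676 = 96.444536928754014 nickel

96.445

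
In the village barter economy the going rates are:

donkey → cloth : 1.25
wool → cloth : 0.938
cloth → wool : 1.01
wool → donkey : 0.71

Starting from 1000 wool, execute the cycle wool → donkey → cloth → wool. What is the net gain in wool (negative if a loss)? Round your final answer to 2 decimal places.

-103.63

1000 wool × 0.71 = 710 donkey
710 donkey × 1.25 = 887.5 cloth
887.5 cloth × 1.01 = 896.375 wool
Net change: 896.375 − 1000 = -103.625 wool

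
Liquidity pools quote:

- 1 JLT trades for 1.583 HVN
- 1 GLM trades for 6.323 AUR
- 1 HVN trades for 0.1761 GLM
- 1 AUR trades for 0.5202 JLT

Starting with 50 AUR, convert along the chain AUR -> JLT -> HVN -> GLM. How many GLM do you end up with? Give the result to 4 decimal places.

50 AUR × 0.5202 = 26.01 JLT
26.01 JLT × 1.583 = 41.17383 HVN
41.17383 HVN × 0.1761 = 7.250711463 GLM

7.2507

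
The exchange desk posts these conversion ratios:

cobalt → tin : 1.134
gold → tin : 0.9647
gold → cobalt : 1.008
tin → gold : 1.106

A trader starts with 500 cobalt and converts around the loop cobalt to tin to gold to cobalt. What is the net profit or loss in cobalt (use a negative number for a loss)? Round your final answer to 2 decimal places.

500 cobalt × 1.134 = 567 tin
567 tin × 1.106 = 627.102 gold
627.102 gold × 1.008 = 632.118816 cobalt
Net change: 632.118816 − 500 = 132.118816 cobalt

132.12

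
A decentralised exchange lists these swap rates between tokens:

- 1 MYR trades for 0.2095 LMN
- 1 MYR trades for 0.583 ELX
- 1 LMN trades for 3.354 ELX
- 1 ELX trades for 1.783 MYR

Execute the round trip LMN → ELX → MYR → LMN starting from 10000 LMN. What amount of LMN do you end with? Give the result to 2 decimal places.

12528.48

10000 LMN × 3.354 = 33540 ELX
33540 ELX × 1.783 = 59801.82 MYR
59801.82 MYR × 0.2095 = 12528.48129 LMN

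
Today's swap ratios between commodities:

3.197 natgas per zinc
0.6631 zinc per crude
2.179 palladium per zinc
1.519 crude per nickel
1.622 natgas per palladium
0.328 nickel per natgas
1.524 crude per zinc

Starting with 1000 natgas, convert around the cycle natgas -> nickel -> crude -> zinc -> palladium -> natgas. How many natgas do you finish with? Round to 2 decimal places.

1167.67

1000 natgas × 0.328 = 328 nickel
328 nickel × 1.519 = 498.232 crude
498.232 crude × 0.6631 = 330.3776392 zinc
330.3776392 zinc × 2.179 = 719.8928758168 palladium
719.8928758168 palladium × 1.622 = 1167.6662445748496 natgas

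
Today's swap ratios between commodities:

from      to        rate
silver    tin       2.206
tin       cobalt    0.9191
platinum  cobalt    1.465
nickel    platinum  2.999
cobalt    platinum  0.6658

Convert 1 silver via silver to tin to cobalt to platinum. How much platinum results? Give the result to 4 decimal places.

1.3499

1 silver × 2.206 = 2.206 tin
2.206 tin × 0.9191 = 2.0275346 cobalt
2.0275346 cobalt × 0.6658 = 1.34993253668 platinum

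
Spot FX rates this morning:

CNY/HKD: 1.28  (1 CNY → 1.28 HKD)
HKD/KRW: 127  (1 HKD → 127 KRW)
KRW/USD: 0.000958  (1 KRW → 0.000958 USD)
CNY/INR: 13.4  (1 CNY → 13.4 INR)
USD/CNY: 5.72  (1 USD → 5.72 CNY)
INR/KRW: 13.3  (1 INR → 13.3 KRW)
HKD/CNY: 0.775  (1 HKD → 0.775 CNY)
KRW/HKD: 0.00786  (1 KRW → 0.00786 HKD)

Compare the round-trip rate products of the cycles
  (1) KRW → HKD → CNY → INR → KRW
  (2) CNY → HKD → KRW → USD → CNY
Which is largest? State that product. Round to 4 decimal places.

(1) 0.00786 × 0.775 × 13.4 × 13.3 = 1.08563
(2) 1.28 × 127 × 0.000958 × 5.72 = 0.89079
Highest is cycle (1) at 1.0856 (>1, arbitrage).

1.0856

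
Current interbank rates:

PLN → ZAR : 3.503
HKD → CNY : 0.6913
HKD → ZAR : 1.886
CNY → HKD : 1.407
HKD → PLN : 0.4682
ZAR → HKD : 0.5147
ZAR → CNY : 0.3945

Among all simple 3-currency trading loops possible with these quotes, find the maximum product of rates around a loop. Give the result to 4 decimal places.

CNY→HKD→ZAR→CNY: 1.407 × 1.886 × 0.3945 = 1.04685
ZAR→HKD→PLN→ZAR: 0.5147 × 0.4682 × 3.503 = 0.84416
Maximum is CNY→HKD→ZAR→CNY at 1.0468; arbitrage exists.

1.0468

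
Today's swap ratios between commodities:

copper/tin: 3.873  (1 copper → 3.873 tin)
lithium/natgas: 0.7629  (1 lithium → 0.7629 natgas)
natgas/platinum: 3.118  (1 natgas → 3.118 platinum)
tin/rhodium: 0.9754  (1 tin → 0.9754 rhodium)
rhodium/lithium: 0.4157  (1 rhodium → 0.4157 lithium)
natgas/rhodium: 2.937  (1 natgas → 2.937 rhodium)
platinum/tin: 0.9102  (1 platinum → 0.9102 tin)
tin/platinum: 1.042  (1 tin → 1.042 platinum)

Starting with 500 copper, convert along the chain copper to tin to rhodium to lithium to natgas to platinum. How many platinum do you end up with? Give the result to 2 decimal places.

1867.77

500 copper × 3.873 = 1936.5 tin
1936.5 tin × 0.9754 = 1888.8621 rhodium
1888.8621 rhodium × 0.4157 = 785.19997497 lithium
785.19997497 lithium × 0.7629 = 599.029060904613 natgas
599.029060904613 natgas × 3.118 = 1867.772611900583334 platinum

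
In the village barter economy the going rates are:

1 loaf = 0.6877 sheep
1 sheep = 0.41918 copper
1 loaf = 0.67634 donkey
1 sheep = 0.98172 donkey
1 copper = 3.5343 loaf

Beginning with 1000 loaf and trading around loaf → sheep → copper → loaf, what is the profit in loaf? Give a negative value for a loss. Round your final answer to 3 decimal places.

1000 loaf × 0.6877 = 687.7 sheep
687.7 sheep × 0.41918 = 288.270086 copper
288.270086 copper × 3.5343 = 1018.8329649498 loaf
Net change: 1018.8329649498 − 1000 = 18.8329649498 loaf

18.833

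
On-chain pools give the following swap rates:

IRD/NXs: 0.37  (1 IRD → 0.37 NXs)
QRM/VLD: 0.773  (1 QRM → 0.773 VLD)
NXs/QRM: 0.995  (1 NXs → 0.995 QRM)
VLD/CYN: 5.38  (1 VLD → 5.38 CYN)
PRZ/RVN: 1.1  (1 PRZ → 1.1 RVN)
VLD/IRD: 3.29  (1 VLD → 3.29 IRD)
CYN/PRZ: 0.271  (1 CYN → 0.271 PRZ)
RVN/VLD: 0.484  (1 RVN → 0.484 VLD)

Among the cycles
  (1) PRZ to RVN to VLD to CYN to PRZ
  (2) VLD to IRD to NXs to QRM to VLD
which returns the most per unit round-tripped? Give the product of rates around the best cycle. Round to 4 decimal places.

0.9363

(1) 1.1 × 0.484 × 5.38 × 0.271 = 0.77623
(2) 3.29 × 0.37 × 0.995 × 0.773 = 0.93627
Highest is cycle (2) at 0.9363 (≤1, no arbitrage).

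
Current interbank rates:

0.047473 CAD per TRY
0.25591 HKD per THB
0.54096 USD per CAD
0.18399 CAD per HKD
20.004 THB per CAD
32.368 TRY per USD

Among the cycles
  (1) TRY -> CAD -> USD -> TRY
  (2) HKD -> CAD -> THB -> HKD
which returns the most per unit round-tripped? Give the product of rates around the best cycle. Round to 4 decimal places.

(1) 0.047473 × 0.54096 × 32.368 = 0.83124
(2) 0.18399 × 20.004 × 0.25591 = 0.94189
Highest is cycle (2) at 0.9419 (≤1, no arbitrage).

0.9419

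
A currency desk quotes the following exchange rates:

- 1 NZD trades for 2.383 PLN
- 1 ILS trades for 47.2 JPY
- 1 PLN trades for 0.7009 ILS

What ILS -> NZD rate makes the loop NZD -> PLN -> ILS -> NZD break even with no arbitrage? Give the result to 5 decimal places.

Known legs of the cycle: 2.383 × 0.7009 = 1.6702447
For no arbitrage the full-cycle product must be 1, so the missing rate is 1 / 1.6702447 ≈ 0.5987147.

0.59871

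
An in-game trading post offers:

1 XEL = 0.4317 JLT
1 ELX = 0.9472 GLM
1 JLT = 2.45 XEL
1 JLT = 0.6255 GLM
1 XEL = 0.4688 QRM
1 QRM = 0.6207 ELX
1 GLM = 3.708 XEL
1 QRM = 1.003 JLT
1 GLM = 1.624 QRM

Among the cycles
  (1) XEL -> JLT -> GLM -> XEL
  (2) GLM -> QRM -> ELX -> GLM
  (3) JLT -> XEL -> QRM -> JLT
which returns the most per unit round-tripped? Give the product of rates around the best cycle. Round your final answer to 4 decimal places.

(1) 0.4317 × 0.6255 × 3.708 = 1.00127
(2) 1.624 × 0.6207 × 0.9472 = 0.95479
(3) 2.45 × 0.4688 × 1.003 = 1.15201
Highest is cycle (3) at 1.1520 (>1, arbitrage).

1.1520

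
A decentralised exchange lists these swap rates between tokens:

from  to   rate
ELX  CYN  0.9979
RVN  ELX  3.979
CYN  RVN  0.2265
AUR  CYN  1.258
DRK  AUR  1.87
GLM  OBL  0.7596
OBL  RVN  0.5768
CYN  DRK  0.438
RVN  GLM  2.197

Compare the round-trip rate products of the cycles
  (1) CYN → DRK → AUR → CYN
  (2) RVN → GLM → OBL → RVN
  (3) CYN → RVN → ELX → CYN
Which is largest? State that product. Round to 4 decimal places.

1.0304

(1) 0.438 × 1.87 × 1.258 = 1.03038
(2) 2.197 × 0.7596 × 0.5768 = 0.96259
(3) 0.2265 × 3.979 × 0.9979 = 0.89935
Highest is cycle (1) at 1.0304 (>1, arbitrage).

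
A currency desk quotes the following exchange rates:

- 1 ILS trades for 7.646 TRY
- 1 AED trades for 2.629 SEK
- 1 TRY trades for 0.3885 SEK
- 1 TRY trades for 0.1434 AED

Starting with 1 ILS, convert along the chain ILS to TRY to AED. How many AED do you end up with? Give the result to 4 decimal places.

1 ILS × 7.646 = 7.646 TRY
7.646 TRY × 0.1434 = 1.0964364 AED

1.0964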